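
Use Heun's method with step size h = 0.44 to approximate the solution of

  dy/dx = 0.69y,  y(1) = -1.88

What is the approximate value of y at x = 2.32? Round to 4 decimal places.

-4.6223

Heun: k1 = f(x_n, y_n); k2 = f(x_n + h, y_n + h·k1); y_{n+1} = y_n + (h/2)·(k1 + k2).
x=1.000000, y=-1.880000:
  k1 = f(1.000000, -1.880000) = -1.297200
  k2 = f(1.440000, -2.450768) = -1.691030
  y ← -1.880000 + (0.44/2)·(-1.297200 + (-1.691030)) = -2.537411
x=1.440000, y=-2.537411:
  k1 = f(1.440000, -2.537411) = -1.750813
  k2 = f(1.880000, -3.307768) = -2.282360
  y ← -2.537411 + (0.44/2)·(-1.750813 + (-2.282360)) = -3.424709
x=1.880000, y=-3.424709:
  k1 = f(1.880000, -3.424709) = -2.363049
  k2 = f(2.320000, -4.464450) = -3.080471
  y ← -3.424709 + (0.44/2)·(-2.363049 + (-3.080471)) = -4.622283
y(2.32) ≈ -4.6223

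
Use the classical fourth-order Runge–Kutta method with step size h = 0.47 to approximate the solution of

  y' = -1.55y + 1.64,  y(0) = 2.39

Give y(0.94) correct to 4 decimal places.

RK4: k1 = f(t_n, y_n); k2 = f(t_n + h/2, y_n + (h/2)·k1); k3 = f(t_n + h/2, y_n + (h/2)·k2); k4 = f(t_n + h, y_n + h·k3); y_{n+1} = y_n + (h/6)·(k1 + 2k2 + 2k3 + k4).
t=0.000000, y=2.390000:
  k1 = f(0.000000, 2.390000) = -2.064500
  k2 = f(0.235000, 1.904842) = -1.312506
  k3 = f(0.235000, 2.081561) = -1.586420
  k4 = f(0.470000, 1.644383) = -0.908793
  y ← 2.390000 + (0.47/6)·(k1 + 2k2 + 2k3 + k4) = 1.702927
t=0.470000, y=1.702927:
  k1 = f(0.470000, 1.702927) = -0.999537
  k2 = f(0.705000, 1.468036) = -0.635456
  k3 = f(0.705000, 1.553595) = -0.768072
  k4 = f(0.940000, 1.341933) = -0.439996
  y ← 1.702927 + (0.47/6)·(k1 + 2k2 + 2k3 + k4) = 1.370278
y(0.94) ≈ 1.3703

1.3703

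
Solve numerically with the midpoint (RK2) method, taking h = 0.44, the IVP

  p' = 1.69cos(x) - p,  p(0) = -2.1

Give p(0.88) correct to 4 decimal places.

-0.0973

Midpoint: k1 = f(x_n, p_n); k2 = f(x_n + h/2, p_n + (h/2)·k1); p_{n+1} = p_n + h·k2.
x=0.000000, p=-2.100000:
  k1 = f(0.000000, -2.100000) = 3.790000
  k2 = f(0.220000, -1.266200) = 2.915467
  p ← -2.100000 + 0.44·2.915467 = -0.817195
x=0.440000, p=-0.817195:
  k1 = f(0.440000, -0.817195) = 2.346225
  k2 = f(0.660000, -0.301025) = 1.636112
  p ← -0.817195 + 0.44·1.636112 = -0.097305
p(0.88) ≈ -0.0973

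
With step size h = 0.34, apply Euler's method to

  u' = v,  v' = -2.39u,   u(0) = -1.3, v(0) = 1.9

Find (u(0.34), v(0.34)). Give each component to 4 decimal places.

-0.6540, 2.9564

Euler on (u,v): u_{n+1} = u_n + h·u', v_{n+1} = v_n + h·v'.
0.000000: (-1.300000, 1.900000); f=(1.900000, 3.107000) → (-0.654000, 2.956380)
(u(0.34), v(0.34)) ≈ (-0.6540, 2.9564)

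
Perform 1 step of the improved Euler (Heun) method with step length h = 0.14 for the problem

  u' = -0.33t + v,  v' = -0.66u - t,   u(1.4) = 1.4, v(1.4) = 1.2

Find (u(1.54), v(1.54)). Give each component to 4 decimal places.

Heun on (u,v): k1 = f(t_n, state_n); k2 = f(t_n + h, state_n + h·k1); state_{n+1} = state_n + (h/2)·(k1 + k2).
1.400000: (1.400000, 1.200000)
  k1 = (0.738000, -2.324000)
  predictor → (1.503320, 0.874640)
  k2 = (0.366440, -2.532191)
  → (1.477311, 0.860067)
(u(1.54), v(1.54)) ≈ (1.4773, 0.8601)

1.4773, 0.8601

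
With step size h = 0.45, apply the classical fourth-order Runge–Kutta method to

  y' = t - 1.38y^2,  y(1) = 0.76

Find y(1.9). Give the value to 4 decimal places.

RK4: k1 = f(t_n, y_n); k2 = f(t_n + h/2, y_n + (h/2)·k1); k3 = f(t_n + h/2, y_n + (h/2)·k2); k4 = f(t_n + h, y_n + h·k3); y_{n+1} = y_n + (h/6)·(k1 + 2k2 + 2k3 + k4).
t=1.000000, y=0.760000:
  k1 = f(1.000000, 0.760000) = 0.202912
  k2 = f(1.225000, 0.805655) = 0.329269
  k3 = f(1.225000, 0.834086) = 0.264936
  k4 = f(1.450000, 0.879221) = 0.383219
  y ← 0.760000 + (0.45/6)·(k1 + 2k2 + 2k3 + k4) = 0.893091
t=1.450000, y=0.893091:
  k1 = f(1.450000, 0.893091) = 0.349297
  k2 = f(1.675000, 0.971682) = 0.372050
  k3 = f(1.675000, 0.976802) = 0.358284
  k4 = f(1.900000, 1.054319) = 0.366009
  y ← 0.893091 + (0.45/6)·(k1 + 2k2 + 2k3 + k4) = 1.056289
y(1.9) ≈ 1.0563

1.0563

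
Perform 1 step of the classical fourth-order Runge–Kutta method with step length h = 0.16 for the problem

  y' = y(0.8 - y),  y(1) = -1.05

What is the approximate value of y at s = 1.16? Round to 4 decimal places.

RK4: k1 = f(s_n, y_n); k2 = f(s_n + h/2, y_n + (h/2)·k1); k3 = f(s_n + h/2, y_n + (h/2)·k2); k4 = f(s_n + h, y_n + h·k3); y_{n+1} = y_n + (h/6)·(k1 + 2k2 + 2k3 + k4).
s=1.000000, y=-1.050000:
  k1 = f(1.000000, -1.050000) = -1.942500
  k2 = f(1.080000, -1.205400) = -2.417309
  k3 = f(1.080000, -1.243385) = -2.540713
  k4 = f(1.160000, -1.456514) = -3.286645
  y ← -1.050000 + (0.16/6)·(k1 + 2k2 + 2k3 + k4) = -1.453872
y(1.16) ≈ -1.4539

-1.4539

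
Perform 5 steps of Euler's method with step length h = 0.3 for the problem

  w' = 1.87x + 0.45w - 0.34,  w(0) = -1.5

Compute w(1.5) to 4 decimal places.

-1.5670

Euler: w_{n+1} = w_n + h·f(x_n, w_n).
x=0.000000, w=-1.500000: f=-1.015000 → w ← -1.500000 + 0.3·(-1.015000) = -1.804500
x=0.300000, w=-1.804500: f=-0.591025 → w ← -1.804500 + 0.3·(-0.591025) = -1.981807
x=0.600000, w=-1.981807: f=-0.109813 → w ← -1.981807 + 0.3·(-0.109813) = -2.014752
x=0.900000, w=-2.014752: f=0.436362 → w ← -2.014752 + 0.3·0.436362 = -1.883843
x=1.200000, w=-1.883843: f=1.056271 → w ← -1.883843 + 0.3·1.056271 = -1.566962
w(1.5) ≈ -1.5670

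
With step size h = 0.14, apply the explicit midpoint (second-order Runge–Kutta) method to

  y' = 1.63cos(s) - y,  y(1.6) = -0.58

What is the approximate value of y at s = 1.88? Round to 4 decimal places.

-0.5094

Midpoint: k1 = f(s_n, y_n); k2 = f(s_n + h/2, y_n + (h/2)·k1); y_{n+1} = y_n + h·k2.
s=1.600000, y=-0.580000:
  k1 = f(1.600000, -0.580000) = 0.532405
  k2 = f(1.670000, -0.542732) = 0.381295
  y ← -0.580000 + 0.14·0.381295 = -0.526619
s=1.740000, y=-0.526619:
  k1 = f(1.740000, -0.526619) = 0.252131
  k2 = f(1.810000, -0.508970) = 0.122775
  y ← -0.526619 + 0.14·0.122775 = -0.509430
y(1.88) ≈ -0.5094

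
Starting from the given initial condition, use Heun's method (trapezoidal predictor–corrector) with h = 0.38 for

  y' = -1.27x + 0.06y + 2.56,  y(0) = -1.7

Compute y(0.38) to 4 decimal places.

-0.8470

Heun: k1 = f(x_n, y_n); k2 = f(x_n + h, y_n + h·k1); y_{n+1} = y_n + (h/2)·(k1 + k2).
x=0.000000, y=-1.700000:
  k1 = f(0.000000, -1.700000) = 2.458000
  k2 = f(0.380000, -0.765960) = 2.031442
  y ← -1.700000 + (0.38/2)·(2.458000 + 2.031442) = -0.847006
y(0.38) ≈ -0.8470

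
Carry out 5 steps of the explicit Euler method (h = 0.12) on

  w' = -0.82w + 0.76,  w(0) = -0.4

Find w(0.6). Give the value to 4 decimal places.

Euler: w_{n+1} = w_n + h·f(s_n, w_n).
s=0.000000, w=-0.400000: f=1.088000 → w ← -0.400000 + 0.12·1.088000 = -0.269440
s=0.120000, w=-0.269440: f=0.980941 → w ← -0.269440 + 0.12·0.980941 = -0.151727
s=0.240000, w=-0.151727: f=0.884416 → w ← -0.151727 + 0.12·0.884416 = -0.045597
s=0.360000, w=-0.045597: f=0.797390 → w ← -0.045597 + 0.12·0.797390 = 0.050090
s=0.480000, w=0.050090: f=0.718927 → w ← 0.050090 + 0.12·0.718927 = 0.136361
w(0.6) ≈ 0.1364

0.1364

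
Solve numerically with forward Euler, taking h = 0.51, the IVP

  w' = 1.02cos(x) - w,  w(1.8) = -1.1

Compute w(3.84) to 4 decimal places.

-0.9143

Euler: w_{n+1} = w_n + h·f(x_n, w_n).
x=1.800000, w=-1.100000: f=0.868254 → w ← -1.100000 + 0.51·0.868254 = -0.657191
x=2.310000, w=-0.657191: f=-0.029983 → w ← -0.657191 + 0.51·(-0.029983) = -0.672482
x=2.820000, w=-0.672482: f=-0.295226 → w ← -0.672482 + 0.51·(-0.295226) = -0.823047
x=3.330000, w=-0.823047: f=-0.178903 → w ← -0.823047 + 0.51·(-0.178903) = -0.914288
w(3.84) ≈ -0.9143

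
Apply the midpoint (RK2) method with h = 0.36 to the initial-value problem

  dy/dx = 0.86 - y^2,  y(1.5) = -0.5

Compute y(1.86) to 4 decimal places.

Midpoint: k1 = f(x_n, y_n); k2 = f(x_n + h/2, y_n + (h/2)·k1); y_{n+1} = y_n + h·k2.
x=1.500000, y=-0.500000:
  k1 = f(1.500000, -0.500000) = 0.610000
  k2 = f(1.680000, -0.390200) = 0.707744
  y ← -0.500000 + 0.36·0.707744 = -0.245212
y(1.86) ≈ -0.2452

-0.2452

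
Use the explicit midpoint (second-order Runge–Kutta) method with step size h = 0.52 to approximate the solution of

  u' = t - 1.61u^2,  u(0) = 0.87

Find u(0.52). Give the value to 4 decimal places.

Midpoint: k1 = f(t_n, u_n); k2 = f(t_n + h/2, u_n + (h/2)·k1); u_{n+1} = u_n + h·k2.
t=0.000000, u=0.870000:
  k1 = f(0.000000, 0.870000) = -1.218609
  k2 = f(0.260000, 0.553162) = -0.232640
  u ← 0.870000 + 0.52·(-0.232640) = 0.749027
u(0.52) ≈ 0.7490

0.7490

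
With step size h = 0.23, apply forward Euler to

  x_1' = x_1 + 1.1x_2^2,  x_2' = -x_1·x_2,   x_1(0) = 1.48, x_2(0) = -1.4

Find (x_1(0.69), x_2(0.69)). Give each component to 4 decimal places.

3.8168, -0.1273

Euler on (x_1,x_2): x_1_{n+1} = x_1_n + h·x_1', x_2_{n+1} = x_2_n + h·x_2'.
0.000000: (1.480000, -1.400000); f=(3.636000, 2.072000) → (2.316280, -0.923440)
0.230000: (2.316280, -0.923440); f=(3.254296, 2.138946) → (3.064768, -0.431483)
0.460000: (3.064768, -0.431483); f=(3.269563, 1.322394) → (3.816767, -0.127332)
(x_1(0.69), x_2(0.69)) ≈ (3.8168, -0.1273)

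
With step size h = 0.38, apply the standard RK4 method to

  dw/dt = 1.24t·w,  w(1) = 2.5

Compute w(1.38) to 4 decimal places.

RK4: k1 = f(t_n, w_n); k2 = f(t_n + h/2, w_n + (h/2)·k1); k3 = f(t_n + h/2, w_n + (h/2)·k2); k4 = f(t_n + h, w_n + h·k3); w_{n+1} = w_n + (h/6)·(k1 + 2k2 + 2k3 + k4).
t=1.000000, w=2.500000:
  k1 = f(1.000000, 2.500000) = 3.100000
  k2 = f(1.190000, 3.089000) = 4.558128
  k3 = f(1.190000, 3.366044) = 4.966935
  k4 = f(1.380000, 4.387435) = 7.507779
  w ← 2.500000 + (0.38/6)·(k1 + 2k2 + 2k3 + k4) = 4.378334
w(1.38) ≈ 4.3783

4.3783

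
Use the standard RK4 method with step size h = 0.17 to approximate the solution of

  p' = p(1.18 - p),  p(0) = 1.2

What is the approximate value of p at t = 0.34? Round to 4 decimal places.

1.1933

RK4: k1 = f(t_n, p_n); k2 = f(t_n + h/2, p_n + (h/2)·k1); k3 = f(t_n + h/2, p_n + (h/2)·k2); k4 = f(t_n + h, p_n + h·k3); p_{n+1} = p_n + (h/6)·(k1 + 2k2 + 2k3 + k4).
t=0.000000, p=1.200000:
  k1 = f(0.000000, 1.200000) = -0.024000
  k2 = f(0.085000, 1.197960) = -0.021515
  k3 = f(0.085000, 1.198171) = -0.021772
  k4 = f(0.170000, 1.196299) = -0.019498
  p ← 1.200000 + (0.17/6)·(k1 + 2k2 + 2k3 + k4) = 1.196315
t=0.170000, p=1.196315:
  k1 = f(0.170000, 1.196315) = -0.019517
  k2 = f(0.255000, 1.194656) = -0.017508
  k3 = f(0.255000, 1.194826) = -0.017715
  k4 = f(0.340000, 1.193303) = -0.015875
  p ← 1.196315 + (0.17/6)·(k1 + 2k2 + 2k3 + k4) = 1.193316
p(0.34) ≈ 1.1933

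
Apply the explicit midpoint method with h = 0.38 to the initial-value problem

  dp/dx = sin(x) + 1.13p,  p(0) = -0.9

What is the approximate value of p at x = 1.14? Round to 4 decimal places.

Midpoint: k1 = f(x_n, p_n); k2 = f(x_n + h/2, p_n + (h/2)·k1); p_{n+1} = p_n + h·k2.
x=0.000000, p=-0.900000:
  k1 = f(0.000000, -0.900000) = -1.017000
  k2 = f(0.190000, -1.093230) = -1.046491
  p ← -0.900000 + 0.38·(-1.046491) = -1.297667
x=0.380000, p=-1.297667:
  k1 = f(0.380000, -1.297667) = -1.095443
  k2 = f(0.570000, -1.505801) = -1.161923
  p ← -1.297667 + 0.38·(-1.161923) = -1.739197
x=0.760000, p=-1.739197:
  k1 = f(0.760000, -1.739197) = -1.276371
  k2 = f(0.950000, -1.981708) = -1.425914
  p ← -1.739197 + 0.38·(-1.425914) = -2.281045
p(1.14) ≈ -2.2810

-2.2810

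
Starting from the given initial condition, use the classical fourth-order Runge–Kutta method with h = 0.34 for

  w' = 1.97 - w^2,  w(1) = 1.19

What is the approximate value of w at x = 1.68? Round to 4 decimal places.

RK4: k1 = f(x_n, w_n); k2 = f(x_n + h/2, w_n + (h/2)·k1); k3 = f(x_n + h/2, w_n + (h/2)·k2); k4 = f(x_n + h, w_n + h·k3); w_{n+1} = w_n + (h/6)·(k1 + 2k2 + 2k3 + k4).
x=1.000000, w=1.190000:
  k1 = f(1.000000, 1.190000) = 0.553900
  k2 = f(1.170000, 1.284163) = 0.320925
  k3 = f(1.170000, 1.244557) = 0.421077
  k4 = f(1.340000, 1.333166) = 0.192668
  w ← 1.190000 + (0.34/6)·(k1 + 2k2 + 2k3 + k4) = 1.316399
x=1.340000, w=1.316399:
  k1 = f(1.340000, 1.316399) = 0.237093
  k2 = f(1.510000, 1.356705) = 0.129352
  k3 = f(1.510000, 1.338389) = 0.178715
  k4 = f(1.680000, 1.377162) = 0.073424
  w ← 1.316399 + (0.34/6)·(k1 + 2k2 + 2k3 + k4) = 1.368909
w(1.68) ≈ 1.3689

1.3689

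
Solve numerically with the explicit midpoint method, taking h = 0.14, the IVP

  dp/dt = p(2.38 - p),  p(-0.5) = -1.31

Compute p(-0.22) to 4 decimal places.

-4.4570

Midpoint: k1 = f(t_n, p_n); k2 = f(t_n + h/2, p_n + (h/2)·k1); p_{n+1} = p_n + h·k2.
t=-0.500000, p=-1.310000:
  k1 = f(-0.500000, -1.310000) = -4.833900
  k2 = f(-0.430000, -1.648373) = -6.640261
  p ← -1.310000 + 0.14·(-6.640261) = -2.239637
t=-0.360000, p=-2.239637:
  k1 = f(-0.360000, -2.239637) = -10.346307
  k2 = f(-0.290000, -2.963878) = -15.838603
  p ← -2.239637 + 0.14·(-15.838603) = -4.457041
p(-0.22) ≈ -4.4570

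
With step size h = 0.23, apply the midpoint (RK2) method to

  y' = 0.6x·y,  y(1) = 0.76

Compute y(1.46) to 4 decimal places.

Midpoint: k1 = f(x_n, y_n); k2 = f(x_n + h/2, y_n + (h/2)·k1); y_{n+1} = y_n + h·k2.
x=1.000000, y=0.760000:
  k1 = f(1.000000, 0.760000) = 0.456000
  k2 = f(1.115000, 0.812440) = 0.543522
  y ← 0.760000 + 0.23·0.543522 = 0.885010
x=1.230000, y=0.885010:
  k1 = f(1.230000, 0.885010) = 0.653137
  k2 = f(1.345000, 0.960121) = 0.774818
  y ← 0.885010 + 0.23·0.774818 = 1.063218
y(1.46) ≈ 1.0632

1.0632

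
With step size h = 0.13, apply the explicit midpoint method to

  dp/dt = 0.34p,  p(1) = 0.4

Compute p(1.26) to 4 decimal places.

0.4370

Midpoint: k1 = f(t_n, p_n); k2 = f(t_n + h/2, p_n + (h/2)·k1); p_{n+1} = p_n + h·k2.
t=1.000000, p=0.400000:
  k1 = f(1.000000, 0.400000) = 0.136000
  k2 = f(1.065000, 0.408840) = 0.139006
  p ← 0.400000 + 0.13·0.139006 = 0.418071
t=1.130000, p=0.418071:
  k1 = f(1.130000, 0.418071) = 0.142144
  k2 = f(1.195000, 0.427310) = 0.145285
  p ← 0.418071 + 0.13·0.145285 = 0.436958
p(1.26) ≈ 0.4370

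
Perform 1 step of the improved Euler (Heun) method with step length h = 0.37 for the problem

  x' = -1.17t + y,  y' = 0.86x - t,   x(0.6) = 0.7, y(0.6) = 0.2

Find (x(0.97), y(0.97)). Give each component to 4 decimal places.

0.4343, 0.1027

Heun on (x,y): k1 = f(t_n, state_n); k2 = f(t_n + h, state_n + h·k1); state_{n+1} = state_n + (h/2)·(k1 + k2).
0.600000: (0.700000, 0.200000)
  k1 = (-0.502000, 0.002000)
  predictor → (0.514260, 0.200740)
  k2 = (-0.934160, -0.527736)
  → (0.434310, 0.102739)
(x(0.97), y(0.97)) ≈ (0.4343, 0.1027)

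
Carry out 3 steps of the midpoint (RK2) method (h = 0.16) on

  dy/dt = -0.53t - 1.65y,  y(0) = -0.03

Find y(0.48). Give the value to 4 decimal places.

Midpoint: k1 = f(t_n, y_n); k2 = f(t_n + h/2, y_n + (h/2)·k1); y_{n+1} = y_n + h·k2.
t=0.000000, y=-0.030000:
  k1 = f(0.000000, -0.030000) = 0.049500
  k2 = f(0.080000, -0.026040) = 0.000566
  y ← -0.030000 + 0.16·0.000566 = -0.029909
t=0.160000, y=-0.029909:
  k1 = f(0.160000, -0.029909) = -0.035449
  k2 = f(0.240000, -0.032745) = -0.073170
  y ← -0.029909 + 0.16·(-0.073170) = -0.041617
t=0.320000, y=-0.041617:
  k1 = f(0.320000, -0.041617) = -0.100933
  k2 = f(0.400000, -0.049691) = -0.130009
  y ← -0.041617 + 0.16·(-0.130009) = -0.062418
y(0.48) ≈ -0.0624

-0.0624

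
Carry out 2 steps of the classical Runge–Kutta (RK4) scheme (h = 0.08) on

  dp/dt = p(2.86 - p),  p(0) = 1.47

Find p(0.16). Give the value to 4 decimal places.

RK4: k1 = f(t_n, p_n); k2 = f(t_n + h/2, p_n + (h/2)·k1); k3 = f(t_n + h/2, p_n + (h/2)·k2); k4 = f(t_n + h, p_n + h·k3); p_{n+1} = p_n + (h/6)·(k1 + 2k2 + 2k3 + k4).
t=0.000000, p=1.470000:
  k1 = f(0.000000, 1.470000) = 2.043300
  k2 = f(0.040000, 1.551732) = 2.030081
  k3 = f(0.040000, 1.551203) = 2.030210
  k4 = f(0.080000, 1.632417) = 2.003927
  p ← 1.470000 + (0.08/6)·(k1 + 2k2 + 2k3 + k4) = 1.632237
t=0.080000, p=1.632237:
  k1 = f(0.080000, 1.632237) = 2.004000
  k2 = f(0.120000, 1.712397) = 1.965152
  k3 = f(0.120000, 1.710844) = 1.966027
  k4 = f(0.160000, 1.789520) = 1.915646
  p ← 1.632237 + (0.08/6)·(k1 + 2k2 + 2k3 + k4) = 1.789331
p(0.16) ≈ 1.7893

1.7893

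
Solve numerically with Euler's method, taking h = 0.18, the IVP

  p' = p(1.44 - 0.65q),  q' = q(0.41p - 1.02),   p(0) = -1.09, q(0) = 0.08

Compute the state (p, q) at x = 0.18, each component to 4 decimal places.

-1.3623, 0.0589

Euler on (p,q): p_{n+1} = p_n + h·p', q_{n+1} = q_n + h·q'.
0.000000: (-1.090000, 0.080000); f=(-1.512920, -0.117352) → (-1.362326, 0.058877)
(p(0.18), q(0.18)) ≈ (-1.3623, 0.0589)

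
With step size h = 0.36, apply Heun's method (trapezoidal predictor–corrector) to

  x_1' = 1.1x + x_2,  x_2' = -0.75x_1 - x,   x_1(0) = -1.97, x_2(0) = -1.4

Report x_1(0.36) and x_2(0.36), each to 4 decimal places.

Heun on (x_1,x_2): k1 = f(x_n, state_n); k2 = f(x_n + h, state_n + h·k1); state_{n+1} = state_n + (h/2)·(k1 + k2).
0.000000: (-1.970000, -1.400000)
  k1 = (-1.400000, 1.477500)
  predictor → (-2.474000, -0.868100)
  k2 = (-0.472100, 1.495500)
  → (-2.306978, -0.864860)
(x_1(0.36), x_2(0.36)) ≈ (-2.3070, -0.8649)

-2.3070, -0.8649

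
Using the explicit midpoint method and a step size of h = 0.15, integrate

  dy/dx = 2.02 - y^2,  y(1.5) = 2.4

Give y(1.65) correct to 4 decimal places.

2.0292

Midpoint: k1 = f(x_n, y_n); k2 = f(x_n + h/2, y_n + (h/2)·k1); y_{n+1} = y_n + h·k2.
x=1.500000, y=2.400000:
  k1 = f(1.500000, 2.400000) = -3.740000
  k2 = f(1.575000, 2.119500) = -2.472280
  y ← 2.400000 + 0.15·(-2.472280) = 2.029158
y(1.65) ≈ 2.0292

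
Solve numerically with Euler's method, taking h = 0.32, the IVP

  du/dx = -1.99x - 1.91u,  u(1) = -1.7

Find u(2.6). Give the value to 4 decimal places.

-2.1741

Euler: u_{n+1} = u_n + h·f(x_n, u_n).
x=1.000000, u=-1.700000: f=1.257000 → u ← -1.700000 + 0.32·1.257000 = -1.297760
x=1.320000, u=-1.297760: f=-0.148078 → u ← -1.297760 + 0.32·(-0.148078) = -1.345145
x=1.640000, u=-1.345145: f=-0.694373 → u ← -1.345145 + 0.32·(-0.694373) = -1.567344
x=1.960000, u=-1.567344: f=-0.906772 → u ← -1.567344 + 0.32·(-0.906772) = -1.857512
x=2.280000, u=-1.857512: f=-0.989353 → u ← -1.857512 + 0.32·(-0.989353) = -2.174104
u(2.6) ≈ -2.1741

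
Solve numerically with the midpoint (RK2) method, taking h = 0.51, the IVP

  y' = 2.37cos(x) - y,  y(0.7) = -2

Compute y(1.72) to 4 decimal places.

Midpoint: k1 = f(x_n, y_n); k2 = f(x_n + h/2, y_n + (h/2)·k1); y_{n+1} = y_n + h·k2.
x=0.700000, y=-2.000000:
  k1 = f(0.700000, -2.000000) = 3.812676
  k2 = f(0.955000, -1.027768) = 2.396700
  y ← -2.000000 + 0.51·2.396700 = -0.777683
x=1.210000, y=-0.777683:
  k1 = f(1.210000, -0.777683) = 1.614339
  k2 = f(1.465000, -0.366026) = 0.616296
  y ← -0.777683 + 0.51·0.616296 = -0.463372
y(1.72) ≈ -0.4634

-0.4634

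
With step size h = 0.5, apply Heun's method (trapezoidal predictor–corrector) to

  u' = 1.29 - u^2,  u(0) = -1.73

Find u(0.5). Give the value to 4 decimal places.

Heun: k1 = f(s_n, u_n); k2 = f(s_n + h, u_n + h·k1); u_{n+1} = u_n + (h/2)·(k1 + k2).
s=0.000000, u=-1.730000:
  k1 = f(0.000000, -1.730000) = -1.702900
  k2 = f(0.500000, -2.581450) = -5.373884
  u ← -1.730000 + (0.5/2)·(-1.702900 + (-5.373884)) = -3.499196
u(0.5) ≈ -3.4992

-3.4992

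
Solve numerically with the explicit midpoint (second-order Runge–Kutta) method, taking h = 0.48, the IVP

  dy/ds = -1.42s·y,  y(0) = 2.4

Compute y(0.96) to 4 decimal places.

Midpoint: k1 = f(s_n, y_n); k2 = f(s_n + h/2, y_n + (h/2)·k1); y_{n+1} = y_n + h·k2.
s=0.000000, y=2.400000:
  k1 = f(0.000000, 2.400000) = 0.000000
  k2 = f(0.240000, 2.400000) = -0.817920
  y ← 2.400000 + 0.48·(-0.817920) = 2.007398
s=0.480000, y=2.007398:
  k1 = f(0.480000, 2.007398) = -1.368243
  k2 = f(0.720000, 1.679020) = -1.716630
  y ← 2.007398 + 0.48·(-1.716630) = 1.183416
y(0.96) ≈ 1.1834

1.1834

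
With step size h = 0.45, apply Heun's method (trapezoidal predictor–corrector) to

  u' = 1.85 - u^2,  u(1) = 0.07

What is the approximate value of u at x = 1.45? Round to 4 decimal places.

Heun: k1 = f(x_n, u_n); k2 = f(x_n + h, u_n + h·k1); u_{n+1} = u_n + (h/2)·(k1 + k2).
x=1.000000, u=0.070000:
  k1 = f(1.000000, 0.070000) = 1.845100
  k2 = f(1.450000, 0.900295) = 1.039469
  u ← 0.070000 + (0.45/2)·(1.845100 + 1.039469) = 0.719028
u(1.45) ≈ 0.7190

0.7190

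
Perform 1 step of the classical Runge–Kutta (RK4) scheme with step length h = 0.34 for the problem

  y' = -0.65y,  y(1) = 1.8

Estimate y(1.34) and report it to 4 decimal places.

RK4: k1 = f(t_n, y_n); k2 = f(t_n + h/2, y_n + (h/2)·k1); k3 = f(t_n + h/2, y_n + (h/2)·k2); k4 = f(t_n + h, y_n + h·k3); y_{n+1} = y_n + (h/6)·(k1 + 2k2 + 2k3 + k4).
t=1.000000, y=1.800000:
  k1 = f(1.000000, 1.800000) = -1.170000
  k2 = f(1.170000, 1.601100) = -1.040715
  k3 = f(1.170000, 1.623078) = -1.055001
  k4 = f(1.340000, 1.441300) = -0.936845
  y ← 1.800000 + (0.34/6)·(k1 + 2k2 + 2k3 + k4) = 1.443098
y(1.34) ≈ 1.4431

1.4431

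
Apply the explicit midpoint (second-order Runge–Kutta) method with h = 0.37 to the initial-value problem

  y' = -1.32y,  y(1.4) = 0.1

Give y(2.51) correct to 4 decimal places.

0.0251

Midpoint: k1 = f(t_n, y_n); k2 = f(t_n + h/2, y_n + (h/2)·k1); y_{n+1} = y_n + h·k2.
t=1.400000, y=0.100000:
  k1 = f(1.400000, 0.100000) = -0.132000
  k2 = f(1.585000, 0.075580) = -0.099766
  y ← 0.100000 + 0.37·(-0.099766) = 0.063087
t=1.770000, y=0.063087:
  k1 = f(1.770000, 0.063087) = -0.083274
  k2 = f(1.955000, 0.047681) = -0.062939
  y ← 0.063087 + 0.37·(-0.062939) = 0.039799
t=2.140000, y=0.039799:
  k1 = f(2.140000, 0.039799) = -0.052535
  k2 = f(2.325000, 0.030080) = -0.039706
  y ← 0.039799 + 0.37·(-0.039706) = 0.025108
y(2.51) ≈ 0.0251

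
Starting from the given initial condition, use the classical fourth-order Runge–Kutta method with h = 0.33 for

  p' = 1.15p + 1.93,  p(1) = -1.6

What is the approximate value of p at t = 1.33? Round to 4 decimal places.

-1.5639

RK4: k1 = f(t_n, p_n); k2 = f(t_n + h/2, p_n + (h/2)·k1); k3 = f(t_n + h/2, p_n + (h/2)·k2); k4 = f(t_n + h, p_n + h·k3); p_{n+1} = p_n + (h/6)·(k1 + 2k2 + 2k3 + k4).
t=1.000000, p=-1.600000:
  k1 = f(1.000000, -1.600000) = 0.090000
  k2 = f(1.165000, -1.585150) = 0.107077
  k3 = f(1.165000, -1.582332) = 0.110318
  k4 = f(1.330000, -1.563595) = 0.131866
  p ← -1.600000 + (0.33/6)·(k1 + 2k2 + 2k3 + k4) = -1.563884
p(1.33) ≈ -1.5639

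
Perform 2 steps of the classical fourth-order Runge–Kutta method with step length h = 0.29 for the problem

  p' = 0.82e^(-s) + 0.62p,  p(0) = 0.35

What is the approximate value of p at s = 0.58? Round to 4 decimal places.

RK4: k1 = f(s_n, p_n); k2 = f(s_n + h/2, p_n + (h/2)·k1); k3 = f(s_n + h/2, p_n + (h/2)·k2); k4 = f(s_n + h, p_n + h·k3); p_{n+1} = p_n + (h/6)·(k1 + 2k2 + 2k3 + k4).
s=0.000000, p=0.350000:
  k1 = f(0.000000, 0.350000) = 1.037000
  k2 = f(0.145000, 0.500365) = 1.019545
  k3 = f(0.145000, 0.497834) = 1.017975
  k4 = f(0.290000, 0.645213) = 1.013608
  p ← 0.350000 + (0.29/6)·(k1 + 2k2 + 2k3 + k4) = 0.646073
s=0.290000, p=0.646073:
  k1 = f(0.290000, 0.646073) = 1.014141
  k2 = f(0.435000, 0.793123) = 1.022494
  k3 = f(0.435000, 0.794335) = 1.023244
  k4 = f(0.580000, 0.942814) = 1.043661
  p ← 0.646073 + (0.29/6)·(k1 + 2k2 + 2k3 + k4) = 0.943288
p(0.58) ≈ 0.9433

0.9433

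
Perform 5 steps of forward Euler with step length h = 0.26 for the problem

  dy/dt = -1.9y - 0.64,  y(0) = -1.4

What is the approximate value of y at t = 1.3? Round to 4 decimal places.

Euler: y_{n+1} = y_n + h·f(t_n, y_n).
t=0.000000, y=-1.400000: f=2.020000 → y ← -1.400000 + 0.26·2.020000 = -0.874800
t=0.260000, y=-0.874800: f=1.022120 → y ← -0.874800 + 0.26·1.022120 = -0.609049
t=0.520000, y=-0.609049: f=0.517193 → y ← -0.609049 + 0.26·0.517193 = -0.474579
t=0.780000, y=-0.474579: f=0.261700 → y ← -0.474579 + 0.26·0.261700 = -0.406537
t=1.040000, y=-0.406537: f=0.132420 → y ← -0.406537 + 0.26·0.132420 = -0.372108
y(1.3) ≈ -0.3721

-0.3721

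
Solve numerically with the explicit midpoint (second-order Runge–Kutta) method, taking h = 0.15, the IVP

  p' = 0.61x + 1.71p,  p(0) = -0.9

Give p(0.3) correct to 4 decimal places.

-1.4651

Midpoint: k1 = f(x_n, p_n); k2 = f(x_n + h/2, p_n + (h/2)·k1); p_{n+1} = p_n + h·k2.
x=0.000000, p=-0.900000:
  k1 = f(0.000000, -0.900000) = -1.539000
  k2 = f(0.075000, -1.015425) = -1.690627
  p ← -0.900000 + 0.15·(-1.690627) = -1.153594
x=0.150000, p=-1.153594:
  k1 = f(0.150000, -1.153594) = -1.881146
  k2 = f(0.225000, -1.294680) = -2.076653
  p ← -1.153594 + 0.15·(-2.076653) = -1.465092
p(0.3) ≈ -1.4651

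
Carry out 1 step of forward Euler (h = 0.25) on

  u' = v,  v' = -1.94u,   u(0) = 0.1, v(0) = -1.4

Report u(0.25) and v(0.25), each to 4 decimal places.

-0.2500, -1.4485

Euler on (u,v): u_{n+1} = u_n + h·u', v_{n+1} = v_n + h·v'.
0.000000: (0.100000, -1.400000); f=(-1.400000, -0.194000) → (-0.250000, -1.448500)
(u(0.25), v(0.25)) ≈ (-0.2500, -1.4485)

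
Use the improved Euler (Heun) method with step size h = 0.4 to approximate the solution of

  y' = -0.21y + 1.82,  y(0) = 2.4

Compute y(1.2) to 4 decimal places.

Heun: k1 = f(s_n, y_n); k2 = f(s_n + h, y_n + h·k1); y_{n+1} = y_n + (h/2)·(k1 + k2).
s=0.000000, y=2.400000:
  k1 = f(0.000000, 2.400000) = 1.316000
  k2 = f(0.400000, 2.926400) = 1.205456
  y ← 2.400000 + (0.4/2)·(1.316000 + 1.205456) = 2.904291
s=0.400000, y=2.904291:
  k1 = f(0.400000, 2.904291) = 1.210099
  k2 = f(0.800000, 3.388331) = 1.108451
  y ← 2.904291 + (0.4/2)·(1.210099 + 1.108451) = 3.368001
s=0.800000, y=3.368001:
  k1 = f(0.800000, 3.368001) = 1.112720
  k2 = f(1.200000, 3.813089) = 1.019251
  y ← 3.368001 + (0.4/2)·(1.112720 + 1.019251) = 3.794395
y(1.2) ≈ 3.7944

3.7944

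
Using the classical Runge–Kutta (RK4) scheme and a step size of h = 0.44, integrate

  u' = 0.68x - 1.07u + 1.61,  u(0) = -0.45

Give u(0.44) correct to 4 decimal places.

RK4: k1 = f(x_n, u_n); k2 = f(x_n + h/2, u_n + (h/2)·k1); k3 = f(x_n + h/2, u_n + (h/2)·k2); k4 = f(x_n + h, u_n + h·k3); u_{n+1} = u_n + (h/6)·(k1 + 2k2 + 2k3 + k4).
x=0.000000, u=-0.450000:
  k1 = f(0.000000, -0.450000) = 2.091500
  k2 = f(0.220000, 0.010130) = 1.748761
  k3 = f(0.220000, -0.065273) = 1.829442
  k4 = f(0.440000, 0.354954) = 1.529399
  u ← -0.450000 + (0.44/6)·(k1 + 2k2 + 2k3 + k4) = 0.340336
u(0.44) ≈ 0.3403

0.3403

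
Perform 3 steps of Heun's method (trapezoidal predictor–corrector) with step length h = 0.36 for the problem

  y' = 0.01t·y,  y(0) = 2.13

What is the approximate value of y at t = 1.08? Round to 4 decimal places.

Heun: k1 = f(t_n, y_n); k2 = f(t_n + h, y_n + h·k1); y_{n+1} = y_n + (h/2)·(k1 + k2).
t=0.000000, y=2.130000:
  k1 = f(0.000000, 2.130000) = 0.000000
  k2 = f(0.360000, 2.130000) = 0.007668
  y ← 2.130000 + (0.36/2)·(0.000000 + 0.007668) = 2.131380
t=0.360000, y=2.131380:
  k1 = f(0.360000, 2.131380) = 0.007673
  k2 = f(0.720000, 2.134143) = 0.015366
  y ← 2.131380 + (0.36/2)·(0.007673 + 0.015366) = 2.135527
t=0.720000, y=2.135527:
  k1 = f(0.720000, 2.135527) = 0.015376
  k2 = f(1.080000, 2.141063) = 0.023123
  y ← 2.135527 + (0.36/2)·(0.015376 + 0.023123) = 2.142457
y(1.08) ≈ 2.1425

2.1425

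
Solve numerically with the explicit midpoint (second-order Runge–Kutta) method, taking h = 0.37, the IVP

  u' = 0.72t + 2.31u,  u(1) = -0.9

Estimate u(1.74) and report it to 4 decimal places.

-2.9116

Midpoint: k1 = f(t_n, u_n); k2 = f(t_n + h/2, u_n + (h/2)·k1); u_{n+1} = u_n + h·k2.
t=1.000000, u=-0.900000:
  k1 = f(1.000000, -0.900000) = -1.359000
  k2 = f(1.185000, -1.151415) = -1.806569
  u ← -0.900000 + 0.37·(-1.806569) = -1.568430
t=1.370000, u=-1.568430:
  k1 = f(1.370000, -1.568430) = -2.636674
  k2 = f(1.555000, -2.056215) = -3.630257
  u ← -1.568430 + 0.37·(-3.630257) = -2.911625
u(1.74) ≈ -2.9116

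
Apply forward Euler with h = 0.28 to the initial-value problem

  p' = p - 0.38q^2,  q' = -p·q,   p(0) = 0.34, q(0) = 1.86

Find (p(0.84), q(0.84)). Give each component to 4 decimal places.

-0.5659, 1.7509

Euler on (p,q): p_{n+1} = p_n + h·p', q_{n+1} = q_n + h·q'.
0.000000: (0.340000, 1.860000); f=(-0.974648, -0.632400) → (0.067099, 1.682928)
0.280000: (0.067099, 1.682928); f=(-1.009155, -0.112922) → (-0.215465, 1.651310)
0.560000: (-0.215465, 1.651310); f=(-1.251658, 0.355799) → (-0.565929, 1.750934)
(p(0.84), q(0.84)) ≈ (-0.5659, 1.7509)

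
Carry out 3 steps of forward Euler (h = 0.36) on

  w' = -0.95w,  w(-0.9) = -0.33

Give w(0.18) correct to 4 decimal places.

Euler: w_{n+1} = w_n + h·f(x_n, w_n).
x=-0.900000, w=-0.330000: f=0.313500 → w ← -0.330000 + 0.36·0.313500 = -0.217140
x=-0.540000, w=-0.217140: f=0.206283 → w ← -0.217140 + 0.36·0.206283 = -0.142878
x=-0.180000, w=-0.142878: f=0.135734 → w ← -0.142878 + 0.36·0.135734 = -0.094014
w(0.18) ≈ -0.0940

-0.0940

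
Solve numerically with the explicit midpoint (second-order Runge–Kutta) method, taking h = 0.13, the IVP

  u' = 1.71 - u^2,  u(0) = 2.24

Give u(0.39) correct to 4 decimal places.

Midpoint: k1 = f(x_n, u_n); k2 = f(x_n + h/2, u_n + (h/2)·k1); u_{n+1} = u_n + h·k2.
x=0.000000, u=2.240000:
  k1 = f(0.000000, 2.240000) = -3.307600
  k2 = f(0.065000, 2.025006) = -2.390649
  u ← 2.240000 + 0.13·(-2.390649) = 1.929216
x=0.130000, u=1.929216:
  k1 = f(0.130000, 1.929216) = -2.011873
  k2 = f(0.195000, 1.798444) = -1.524400
  u ← 1.929216 + 0.13·(-1.524400) = 1.731044
x=0.260000, u=1.731044:
  k1 = f(0.260000, 1.731044) = -1.286512
  k2 = f(0.325000, 1.647420) = -1.003994
  u ← 1.731044 + 0.13·(-1.003994) = 1.600524
u(0.39) ≈ 1.6005

1.6005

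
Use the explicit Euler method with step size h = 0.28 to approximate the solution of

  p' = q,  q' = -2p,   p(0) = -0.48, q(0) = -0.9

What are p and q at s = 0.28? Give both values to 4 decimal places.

Euler on (p,q): p_{n+1} = p_n + h·p', q_{n+1} = q_n + h·q'.
0.000000: (-0.480000, -0.900000); f=(-0.900000, 0.960000) → (-0.732000, -0.631200)
(p(0.28), q(0.28)) ≈ (-0.7320, -0.6312)

-0.7320, -0.6312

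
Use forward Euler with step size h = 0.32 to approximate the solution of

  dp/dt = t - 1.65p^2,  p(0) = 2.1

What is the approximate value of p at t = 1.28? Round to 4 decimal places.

0.3451

Euler: p_{n+1} = p_n + h·f(t_n, p_n).
t=0.000000, p=2.100000: f=-7.276500 → p ← 2.100000 + 0.32·(-7.276500) = -0.228480
t=0.320000, p=-0.228480: f=0.233865 → p ← -0.228480 + 0.32·0.233865 = -0.153643
t=0.640000, p=-0.153643: f=0.601050 → p ← -0.153643 + 0.32·0.601050 = 0.038693
t=0.960000, p=0.038693: f=0.957530 → p ← 0.038693 + 0.32·0.957530 = 0.345102
p(1.28) ≈ 0.3451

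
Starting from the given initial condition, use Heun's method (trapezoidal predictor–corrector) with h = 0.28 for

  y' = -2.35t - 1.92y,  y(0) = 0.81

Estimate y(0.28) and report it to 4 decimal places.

0.3995

Heun: k1 = f(t_n, y_n); k2 = f(t_n + h, y_n + h·k1); y_{n+1} = y_n + (h/2)·(k1 + k2).
t=0.000000, y=0.810000:
  k1 = f(0.000000, 0.810000) = -1.555200
  k2 = f(0.280000, 0.374544) = -1.377124
  y ← 0.810000 + (0.28/2)·(-1.555200 + (-1.377124)) = 0.399475
y(0.28) ≈ 0.3995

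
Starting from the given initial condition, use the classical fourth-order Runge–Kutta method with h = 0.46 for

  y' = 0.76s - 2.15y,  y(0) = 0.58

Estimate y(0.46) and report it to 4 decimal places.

0.2801

RK4: k1 = f(s_n, y_n); k2 = f(s_n + h/2, y_n + (h/2)·k1); k3 = f(s_n + h/2, y_n + (h/2)·k2); k4 = f(s_n + h, y_n + h·k3); y_{n+1} = y_n + (h/6)·(k1 + 2k2 + 2k3 + k4).
s=0.000000, y=0.580000:
  k1 = f(0.000000, 0.580000) = -1.247000
  k2 = f(0.230000, 0.293190) = -0.455558
  k3 = f(0.230000, 0.475222) = -0.846926
  k4 = f(0.460000, 0.190414) = -0.059790
  y ← 0.580000 + (0.46/6)·(k1 + 2k2 + 2k3 + k4) = 0.280098
y(0.46) ≈ 0.2801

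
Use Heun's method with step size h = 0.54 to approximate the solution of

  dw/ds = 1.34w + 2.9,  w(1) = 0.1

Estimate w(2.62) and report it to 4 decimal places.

Heun: k1 = f(s_n, w_n); k2 = f(s_n + h, w_n + h·k1); w_{n+1} = w_n + (h/2)·(k1 + k2).
s=1.000000, w=0.100000:
  k1 = f(1.000000, 0.100000) = 3.034000
  k2 = f(1.540000, 1.738360) = 5.229402
  w ← 0.100000 + (0.54/2)·(3.034000 + 5.229402) = 2.331119
s=1.540000, w=2.331119:
  k1 = f(1.540000, 2.331119) = 6.023699
  k2 = f(2.080000, 5.583916) = 10.382448
  w ← 2.331119 + (0.54/2)·(6.023699 + 10.382448) = 6.760778
s=2.080000, w=6.760778:
  k1 = f(2.080000, 6.760778) = 11.959443
  k2 = f(2.620000, 13.218877) = 20.613296
  w ← 6.760778 + (0.54/2)·(11.959443 + 20.613296) = 15.555418
w(2.62) ≈ 15.5554

15.5554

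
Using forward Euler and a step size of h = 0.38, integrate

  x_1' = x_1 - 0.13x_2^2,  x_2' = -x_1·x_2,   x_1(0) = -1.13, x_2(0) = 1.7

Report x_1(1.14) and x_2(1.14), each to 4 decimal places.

-4.4352, 8.0173

Euler on (x_1,x_2): x_1_{n+1} = x_1_n + h·x_1', x_2_{n+1} = x_2_n + h·x_2'.
0.000000: (-1.130000, 1.700000); f=(-1.505700, 1.921000) → (-1.702166, 2.429980)
0.380000: (-1.702166, 2.429980); f=(-2.469790, 4.136229) → (-2.640686, 4.001747)
0.760000: (-2.640686, 4.001747); f=(-4.722504, 10.567359) → (-4.435238, 8.017344)
(x_1(1.14), x_2(1.14)) ≈ (-4.4352, 8.0173)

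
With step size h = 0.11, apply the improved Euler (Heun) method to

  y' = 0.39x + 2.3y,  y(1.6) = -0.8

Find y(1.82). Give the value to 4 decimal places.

-1.1336

Heun: k1 = f(x_n, y_n); k2 = f(x_n + h, y_n + h·k1); y_{n+1} = y_n + (h/2)·(k1 + k2).
x=1.600000, y=-0.800000:
  k1 = f(1.600000, -0.800000) = -1.216000
  k2 = f(1.710000, -0.933760) = -1.480748
  y ← -0.800000 + (0.11/2)·(-1.216000 + (-1.480748)) = -0.948321
x=1.710000, y=-0.948321:
  k1 = f(1.710000, -0.948321) = -1.514239
  k2 = f(1.820000, -1.114887) = -1.854441
  y ← -0.948321 + (0.11/2)·(-1.514239 + (-1.854441)) = -1.133599
y(1.82) ≈ -1.1336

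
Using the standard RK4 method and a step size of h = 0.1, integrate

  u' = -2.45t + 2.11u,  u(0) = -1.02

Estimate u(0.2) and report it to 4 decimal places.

RK4: k1 = f(t_n, u_n); k2 = f(t_n + h/2, u_n + (h/2)·k1); k3 = f(t_n + h/2, u_n + (h/2)·k2); k4 = f(t_n + h, u_n + h·k3); u_{n+1} = u_n + (h/6)·(k1 + 2k2 + 2k3 + k4).
t=0.000000, u=-1.020000:
  k1 = f(0.000000, -1.020000) = -2.152200
  k2 = f(0.050000, -1.127610) = -2.501757
  k3 = f(0.050000, -1.145088) = -2.538635
  k4 = f(0.100000, -1.273864) = -2.932852
  u ← -1.020000 + (0.1/6)·(k1 + 2k2 + 2k3 + k4) = -1.272764
t=0.100000, u=-1.272764:
  k1 = f(0.100000, -1.272764) = -2.930532
  k2 = f(0.150000, -1.419291) = -3.362203
  k3 = f(0.150000, -1.440874) = -3.407744
  k4 = f(0.200000, -1.613538) = -3.894566
  u ← -1.272764 + (0.1/6)·(k1 + 2k2 + 2k3 + k4) = -1.612180
u(0.2) ≈ -1.6122

-1.6122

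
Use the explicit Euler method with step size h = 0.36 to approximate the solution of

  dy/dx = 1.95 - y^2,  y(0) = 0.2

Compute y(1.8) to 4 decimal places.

1.3964

Euler: y_{n+1} = y_n + h·f(x_n, y_n).
x=0.000000, y=0.200000: f=1.910000 → y ← 0.200000 + 0.36·1.910000 = 0.887600
x=0.360000, y=0.887600: f=1.162166 → y ← 0.887600 + 0.36·1.162166 = 1.305980
x=0.720000, y=1.305980: f=0.244417 → y ← 1.305980 + 0.36·0.244417 = 1.393970
x=1.080000, y=1.393970: f=0.006848 → y ← 1.393970 + 0.36·0.006848 = 1.396435
x=1.440000, y=1.396435: f=-0.000031 → y ← 1.396435 + 0.36·(-0.000031) = 1.396424
y(1.8) ≈ 1.3964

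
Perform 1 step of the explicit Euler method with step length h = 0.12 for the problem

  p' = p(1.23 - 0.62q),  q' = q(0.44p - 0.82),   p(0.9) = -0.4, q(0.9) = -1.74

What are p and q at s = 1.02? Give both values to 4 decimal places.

-0.5108, -1.5320

Euler on (p,q): p_{n+1} = p_n + h·p', q_{n+1} = q_n + h·q'.
0.900000: (-0.400000, -1.740000); f=(-0.923520, 1.733040) → (-0.510822, -1.532035)
(p(1.02), q(1.02)) ≈ (-0.5108, -1.5320)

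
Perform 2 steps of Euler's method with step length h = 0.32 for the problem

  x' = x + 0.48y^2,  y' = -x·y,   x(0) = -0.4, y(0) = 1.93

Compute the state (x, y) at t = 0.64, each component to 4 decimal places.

Euler on (x,y): x_{n+1} = x_n + h·x', y_{n+1} = y_n + h·y'.
0.000000: (-0.400000, 1.930000); f=(1.387952, 0.772000) → (0.044145, 2.177040)
0.320000: (0.044145, 2.177040); f=(2.319106, -0.096105) → (0.786259, 2.146287)
(x(0.64), y(0.64)) ≈ (0.7863, 2.1463)

0.7863, 2.1463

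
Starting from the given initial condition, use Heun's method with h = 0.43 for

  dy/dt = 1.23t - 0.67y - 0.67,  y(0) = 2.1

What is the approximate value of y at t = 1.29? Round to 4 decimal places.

Heun: k1 = f(t_n, y_n); k2 = f(t_n + h, y_n + h·k1); y_{n+1} = y_n + (h/2)·(k1 + k2).
t=0.000000, y=2.100000:
  k1 = f(0.000000, 2.100000) = -2.077000
  k2 = f(0.430000, 1.206890) = -0.949716
  y ← 2.100000 + (0.43/2)·(-2.077000 + (-0.949716)) = 1.449256
t=0.430000, y=1.449256:
  k1 = f(0.430000, 1.449256) = -1.112102
  k2 = f(0.860000, 0.971052) = -0.262805
  y ← 1.449256 + (0.43/2)·(-1.112102 + (-0.262805)) = 1.153651
t=0.860000, y=1.153651:
  k1 = f(0.860000, 1.153651) = -0.385146
  k2 = f(1.290000, 0.988038) = 0.254714
  y ← 1.153651 + (0.43/2)·(-0.385146 + 0.254714) = 1.125608
y(1.29) ≈ 1.1256

1.1256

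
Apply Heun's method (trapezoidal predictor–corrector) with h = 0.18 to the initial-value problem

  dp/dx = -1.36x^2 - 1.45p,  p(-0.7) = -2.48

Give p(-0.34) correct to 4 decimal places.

Heun: k1 = f(x_n, p_n); k2 = f(x_n + h, p_n + h·k1); p_{n+1} = p_n + (h/2)·(k1 + k2).
x=-0.700000, p=-2.480000:
  k1 = f(-0.700000, -2.480000) = 2.929600
  k2 = f(-0.520000, -1.952672) = 2.463630
  p ← -2.480000 + (0.18/2)·(2.929600 + 2.463630) = -1.994609
x=-0.520000, p=-1.994609:
  k1 = f(-0.520000, -1.994609) = 2.524439
  k2 = f(-0.340000, -1.540210) = 2.076089
  p ← -1.994609 + (0.18/2)·(2.524439 + 2.076089) = -1.580562
p(-0.34) ≈ -1.5806

-1.5806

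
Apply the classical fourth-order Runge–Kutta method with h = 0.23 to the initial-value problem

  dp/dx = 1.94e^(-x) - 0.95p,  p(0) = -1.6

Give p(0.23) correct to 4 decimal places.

RK4: k1 = f(x_n, p_n); k2 = f(x_n + h/2, p_n + (h/2)·k1); k3 = f(x_n + h/2, p_n + (h/2)·k2); k4 = f(x_n + h, p_n + h·k3); p_{n+1} = p_n + (h/6)·(k1 + 2k2 + 2k3 + k4).
x=0.000000, p=-1.600000:
  k1 = f(0.000000, -1.600000) = 3.460000
  k2 = f(0.115000, -1.202100) = 2.871245
  k3 = f(0.115000, -1.269807) = 2.935567
  k4 = f(0.230000, -0.924820) = 2.419974
  p ← -1.600000 + (0.23/6)·(k1 + 2k2 + 2k3 + k4) = -0.929412
p(0.23) ≈ -0.9294

-0.9294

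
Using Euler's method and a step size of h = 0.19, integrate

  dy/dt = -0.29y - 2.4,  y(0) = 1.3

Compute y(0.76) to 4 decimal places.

Euler: y_{n+1} = y_n + h·f(t_n, y_n).
t=0.000000, y=1.300000: f=-2.777000 → y ← 1.300000 + 0.19·(-2.777000) = 0.772370
t=0.190000, y=0.772370: f=-2.623987 → y ← 0.772370 + 0.19·(-2.623987) = 0.273812
t=0.380000, y=0.273812: f=-2.479406 → y ← 0.273812 + 0.19·(-2.479406) = -0.197275
t=0.570000, y=-0.197275: f=-2.342790 → y ← -0.197275 + 0.19·(-2.342790) = -0.642405
y(0.76) ≈ -0.6424

-0.6424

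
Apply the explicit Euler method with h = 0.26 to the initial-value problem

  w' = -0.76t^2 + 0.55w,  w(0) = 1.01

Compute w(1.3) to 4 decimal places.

1.5295

Euler: w_{n+1} = w_n + h·f(t_n, w_n).
t=0.000000, w=1.010000: f=0.555500 → w ← 1.010000 + 0.26·0.555500 = 1.154430
t=0.260000, w=1.154430: f=0.583561 → w ← 1.154430 + 0.26·0.583561 = 1.306156
t=0.520000, w=1.306156: f=0.512882 → w ← 1.306156 + 0.26·0.512882 = 1.439505
t=0.780000, w=1.439505: f=0.329344 → w ← 1.439505 + 0.26·0.329344 = 1.525134
t=1.040000, w=1.525134: f=0.016808 → w ← 1.525134 + 0.26·0.016808 = 1.529504
w(1.3) ≈ 1.5295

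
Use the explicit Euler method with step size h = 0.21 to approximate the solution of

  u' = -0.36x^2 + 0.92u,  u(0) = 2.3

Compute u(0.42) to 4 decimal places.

Euler: u_{n+1} = u_n + h·f(x_n, u_n).
x=0.000000, u=2.300000: f=2.116000 → u ← 2.300000 + 0.21·2.116000 = 2.744360
x=0.210000, u=2.744360: f=2.508935 → u ← 2.744360 + 0.21·2.508935 = 3.271236
u(0.42) ≈ 3.2712

3.2712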